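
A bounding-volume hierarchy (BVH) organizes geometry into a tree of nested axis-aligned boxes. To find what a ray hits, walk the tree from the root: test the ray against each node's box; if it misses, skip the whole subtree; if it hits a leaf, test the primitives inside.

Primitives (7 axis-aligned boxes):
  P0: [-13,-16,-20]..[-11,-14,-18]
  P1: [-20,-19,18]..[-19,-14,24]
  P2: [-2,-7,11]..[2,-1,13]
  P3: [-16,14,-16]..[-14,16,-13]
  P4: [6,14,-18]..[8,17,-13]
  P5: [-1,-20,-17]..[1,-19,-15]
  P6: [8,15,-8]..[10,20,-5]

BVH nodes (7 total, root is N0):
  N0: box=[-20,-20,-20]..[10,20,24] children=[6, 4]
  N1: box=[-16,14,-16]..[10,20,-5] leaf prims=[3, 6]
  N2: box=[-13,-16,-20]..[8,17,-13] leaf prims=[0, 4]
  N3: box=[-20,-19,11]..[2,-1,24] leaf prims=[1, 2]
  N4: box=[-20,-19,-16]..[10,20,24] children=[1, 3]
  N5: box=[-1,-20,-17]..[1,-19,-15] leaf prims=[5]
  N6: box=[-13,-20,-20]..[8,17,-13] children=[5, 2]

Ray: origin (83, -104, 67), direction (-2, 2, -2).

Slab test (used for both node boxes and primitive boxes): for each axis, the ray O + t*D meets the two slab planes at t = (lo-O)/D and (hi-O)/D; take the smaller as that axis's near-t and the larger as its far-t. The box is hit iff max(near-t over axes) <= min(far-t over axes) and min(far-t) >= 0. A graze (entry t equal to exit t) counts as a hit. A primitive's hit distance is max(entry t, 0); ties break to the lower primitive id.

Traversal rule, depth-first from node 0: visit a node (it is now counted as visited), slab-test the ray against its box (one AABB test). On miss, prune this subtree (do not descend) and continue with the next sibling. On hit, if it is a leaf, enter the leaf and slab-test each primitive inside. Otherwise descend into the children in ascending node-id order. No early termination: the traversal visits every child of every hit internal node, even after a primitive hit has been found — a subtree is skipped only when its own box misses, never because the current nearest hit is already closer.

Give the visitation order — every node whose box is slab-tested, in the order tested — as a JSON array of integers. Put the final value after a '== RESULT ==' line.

Traverse from the root:
N0 x:[73/2,103/2] y:[42,62] z:[43/2,87/2] -> hit [42,87/2], descend [4, 6]
  N4 x:[73/2,103/2] y:[85/2,62] z:[43/2,83/2] -> miss, prune
  N6 x:[75/2,48] y:[42,121/2] z:[40,87/2] -> hit [42,87/2], descend [2, 5]
    N2 x:[75/2,48] y:[44,121/2] z:[40,87/2] -> miss, prune
    N5 x:[41,42] y:[42,85/2] z:[41,42] -> hit [42,42] leaf, test {P5@t=42}

Summary -> nodes [0, 4, 6, 2, 5]; box-tests=5; leaf-entries=1; first=P5

== RESULT ==
[0, 4, 6, 2, 5]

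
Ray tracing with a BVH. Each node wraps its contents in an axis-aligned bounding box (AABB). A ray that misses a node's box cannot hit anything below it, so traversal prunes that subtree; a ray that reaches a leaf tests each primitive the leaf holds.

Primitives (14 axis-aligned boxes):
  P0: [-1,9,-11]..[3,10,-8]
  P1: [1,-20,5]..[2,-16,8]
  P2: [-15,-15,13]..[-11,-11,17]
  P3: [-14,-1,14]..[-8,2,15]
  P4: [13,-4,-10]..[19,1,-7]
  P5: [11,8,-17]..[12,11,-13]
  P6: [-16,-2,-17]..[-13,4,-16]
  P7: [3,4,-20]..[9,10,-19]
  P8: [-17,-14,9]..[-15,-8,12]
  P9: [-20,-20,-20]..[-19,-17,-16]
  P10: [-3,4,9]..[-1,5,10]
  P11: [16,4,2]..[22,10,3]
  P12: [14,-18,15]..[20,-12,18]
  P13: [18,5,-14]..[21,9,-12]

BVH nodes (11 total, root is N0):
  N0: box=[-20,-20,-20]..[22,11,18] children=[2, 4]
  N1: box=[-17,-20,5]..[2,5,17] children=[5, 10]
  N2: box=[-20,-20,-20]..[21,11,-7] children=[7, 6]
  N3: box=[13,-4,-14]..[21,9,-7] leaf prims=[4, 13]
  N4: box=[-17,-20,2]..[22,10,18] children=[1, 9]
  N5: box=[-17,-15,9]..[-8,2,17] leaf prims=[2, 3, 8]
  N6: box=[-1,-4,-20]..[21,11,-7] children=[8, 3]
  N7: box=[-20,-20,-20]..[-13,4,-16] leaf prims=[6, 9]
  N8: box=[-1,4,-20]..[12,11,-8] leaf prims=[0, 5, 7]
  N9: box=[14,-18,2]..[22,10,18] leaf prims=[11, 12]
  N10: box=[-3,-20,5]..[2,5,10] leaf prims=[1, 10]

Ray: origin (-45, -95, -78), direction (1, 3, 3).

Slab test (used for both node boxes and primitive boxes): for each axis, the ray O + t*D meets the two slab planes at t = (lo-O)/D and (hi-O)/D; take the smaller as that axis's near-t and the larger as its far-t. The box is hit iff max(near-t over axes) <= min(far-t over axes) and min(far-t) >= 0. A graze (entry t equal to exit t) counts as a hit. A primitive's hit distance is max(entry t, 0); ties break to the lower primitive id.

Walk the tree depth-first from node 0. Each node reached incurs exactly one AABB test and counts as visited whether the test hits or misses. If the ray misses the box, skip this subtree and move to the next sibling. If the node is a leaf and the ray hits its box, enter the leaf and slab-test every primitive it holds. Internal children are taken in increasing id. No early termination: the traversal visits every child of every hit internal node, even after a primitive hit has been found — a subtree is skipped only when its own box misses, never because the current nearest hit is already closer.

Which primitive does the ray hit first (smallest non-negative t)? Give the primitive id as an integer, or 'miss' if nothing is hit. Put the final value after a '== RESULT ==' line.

Traverse from the root:
N0 x:[25,67] y:[25,106/3] z:[58/3,32] -> hit [25,32], descend [2, 4]
  N2 x:[25,66] y:[25,106/3] z:[58/3,71/3] -> miss, prune
  N4 x:[28,67] y:[25,35] z:[80/3,32] -> hit [28,32], descend [1, 9]
    N1 x:[28,47] y:[25,100/3] z:[83/3,95/3] -> hit [28,95/3], descend [5, 10]
      N5 x:[28,37] y:[80/3,97/3] z:[29,95/3] -> hit [29,95/3] leaf, test {P2(miss), P3(miss), P8@t=29}
      N10 x:[42,47] y:[25,100/3] z:[83/3,88/3] -> miss, prune
    N9 x:[59,67] y:[77/3,35] z:[80/3,32] -> miss, prune

Summary -> nodes [0, 2, 4, 1, 5, 10, 9]; box-tests=7; leaf-entries=1; first=P8

== RESULT ==
8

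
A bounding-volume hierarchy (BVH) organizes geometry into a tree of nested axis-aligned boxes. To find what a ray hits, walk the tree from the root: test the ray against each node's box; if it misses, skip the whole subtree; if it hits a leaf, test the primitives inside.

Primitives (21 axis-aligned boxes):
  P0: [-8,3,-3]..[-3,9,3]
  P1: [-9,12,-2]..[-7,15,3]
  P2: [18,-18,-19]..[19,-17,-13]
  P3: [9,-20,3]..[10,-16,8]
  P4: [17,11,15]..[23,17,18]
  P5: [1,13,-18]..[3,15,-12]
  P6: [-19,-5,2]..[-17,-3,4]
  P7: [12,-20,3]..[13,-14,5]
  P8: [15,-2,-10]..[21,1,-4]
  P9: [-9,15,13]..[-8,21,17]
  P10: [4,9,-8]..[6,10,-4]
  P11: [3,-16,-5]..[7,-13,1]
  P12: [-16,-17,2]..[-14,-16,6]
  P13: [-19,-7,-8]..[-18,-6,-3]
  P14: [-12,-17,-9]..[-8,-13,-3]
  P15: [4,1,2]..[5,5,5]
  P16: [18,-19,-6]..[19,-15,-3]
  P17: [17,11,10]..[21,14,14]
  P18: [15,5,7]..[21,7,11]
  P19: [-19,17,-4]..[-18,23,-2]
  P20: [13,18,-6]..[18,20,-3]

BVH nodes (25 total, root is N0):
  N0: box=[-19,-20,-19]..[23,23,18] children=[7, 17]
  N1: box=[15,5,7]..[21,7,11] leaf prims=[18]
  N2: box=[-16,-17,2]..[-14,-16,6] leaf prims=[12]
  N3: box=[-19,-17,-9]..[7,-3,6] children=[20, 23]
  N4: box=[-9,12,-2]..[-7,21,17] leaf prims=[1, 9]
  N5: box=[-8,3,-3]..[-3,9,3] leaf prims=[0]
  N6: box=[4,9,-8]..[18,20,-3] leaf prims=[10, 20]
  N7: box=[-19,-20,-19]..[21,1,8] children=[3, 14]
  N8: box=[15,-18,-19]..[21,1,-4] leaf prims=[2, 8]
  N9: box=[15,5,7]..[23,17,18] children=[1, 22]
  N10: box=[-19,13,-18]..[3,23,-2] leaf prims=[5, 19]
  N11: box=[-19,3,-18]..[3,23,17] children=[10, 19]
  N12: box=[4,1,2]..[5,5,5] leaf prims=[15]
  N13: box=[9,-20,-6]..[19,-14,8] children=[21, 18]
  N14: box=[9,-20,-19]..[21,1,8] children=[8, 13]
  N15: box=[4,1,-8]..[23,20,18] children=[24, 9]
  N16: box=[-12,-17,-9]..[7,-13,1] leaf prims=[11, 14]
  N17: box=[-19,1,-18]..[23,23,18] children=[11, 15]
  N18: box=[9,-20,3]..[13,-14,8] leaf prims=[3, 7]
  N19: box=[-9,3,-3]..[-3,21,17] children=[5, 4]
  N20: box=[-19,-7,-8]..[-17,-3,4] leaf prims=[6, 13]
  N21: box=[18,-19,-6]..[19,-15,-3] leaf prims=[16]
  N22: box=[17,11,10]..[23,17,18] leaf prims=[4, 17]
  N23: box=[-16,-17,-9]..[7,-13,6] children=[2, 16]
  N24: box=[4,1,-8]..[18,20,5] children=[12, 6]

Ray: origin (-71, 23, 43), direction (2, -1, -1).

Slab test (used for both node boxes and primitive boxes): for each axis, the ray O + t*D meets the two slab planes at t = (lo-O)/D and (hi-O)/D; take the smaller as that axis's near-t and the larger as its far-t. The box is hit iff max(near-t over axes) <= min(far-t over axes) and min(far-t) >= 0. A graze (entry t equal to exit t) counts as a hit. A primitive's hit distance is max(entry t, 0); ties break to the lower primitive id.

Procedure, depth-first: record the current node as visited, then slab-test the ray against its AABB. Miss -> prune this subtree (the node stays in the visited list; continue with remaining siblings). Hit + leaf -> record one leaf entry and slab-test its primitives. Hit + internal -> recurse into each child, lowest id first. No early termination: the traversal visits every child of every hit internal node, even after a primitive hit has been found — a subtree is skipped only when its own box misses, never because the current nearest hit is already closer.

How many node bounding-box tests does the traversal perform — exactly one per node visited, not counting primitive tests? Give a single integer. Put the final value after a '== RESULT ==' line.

Traverse from the root:
N0 x:[26,47] y:[0,43] z:[25,62] -> hit [26,43], descend [7, 17]
  N7 x:[26,46] y:[22,43] z:[35,62] -> hit [35,43], descend [3, 14]
    N3 x:[26,39] y:[26,40] z:[37,52] -> hit [37,39], descend [20, 23]
      N20 x:[26,27] y:[26,30] z:[39,51] -> miss, prune
      N23 x:[55/2,39] y:[36,40] z:[37,52] -> hit [37,39], descend [2, 16]
        N2 x:[55/2,57/2] y:[39,40] z:[37,41] -> miss, prune
        N16 x:[59/2,39] y:[36,40] z:[42,52] -> miss, prune
    N14 x:[40,46] y:[22,43] z:[35,62] -> hit [40,43], descend [8, 13]
      N8 x:[43,46] y:[22,41] z:[47,62] -> miss, prune
      N13 x:[40,45] y:[37,43] z:[35,49] -> hit [40,43], descend [18, 21]
        N18 x:[40,42] y:[37,43] z:[35,40] -> hit [40,40] leaf, test {P3@t=40, P7(miss)}
        N21 x:[89/2,45] y:[38,42] z:[46,49] -> miss, prune
  N17 x:[26,47] y:[0,22] z:[25,61] -> miss, prune

Visited [0, 7, 3, 20, 23, 2, 16, 14, 8, 13, 18, 21, 17]. Tests: 13 box, 1 leaf. Nearest: P3.

== RESULT ==
13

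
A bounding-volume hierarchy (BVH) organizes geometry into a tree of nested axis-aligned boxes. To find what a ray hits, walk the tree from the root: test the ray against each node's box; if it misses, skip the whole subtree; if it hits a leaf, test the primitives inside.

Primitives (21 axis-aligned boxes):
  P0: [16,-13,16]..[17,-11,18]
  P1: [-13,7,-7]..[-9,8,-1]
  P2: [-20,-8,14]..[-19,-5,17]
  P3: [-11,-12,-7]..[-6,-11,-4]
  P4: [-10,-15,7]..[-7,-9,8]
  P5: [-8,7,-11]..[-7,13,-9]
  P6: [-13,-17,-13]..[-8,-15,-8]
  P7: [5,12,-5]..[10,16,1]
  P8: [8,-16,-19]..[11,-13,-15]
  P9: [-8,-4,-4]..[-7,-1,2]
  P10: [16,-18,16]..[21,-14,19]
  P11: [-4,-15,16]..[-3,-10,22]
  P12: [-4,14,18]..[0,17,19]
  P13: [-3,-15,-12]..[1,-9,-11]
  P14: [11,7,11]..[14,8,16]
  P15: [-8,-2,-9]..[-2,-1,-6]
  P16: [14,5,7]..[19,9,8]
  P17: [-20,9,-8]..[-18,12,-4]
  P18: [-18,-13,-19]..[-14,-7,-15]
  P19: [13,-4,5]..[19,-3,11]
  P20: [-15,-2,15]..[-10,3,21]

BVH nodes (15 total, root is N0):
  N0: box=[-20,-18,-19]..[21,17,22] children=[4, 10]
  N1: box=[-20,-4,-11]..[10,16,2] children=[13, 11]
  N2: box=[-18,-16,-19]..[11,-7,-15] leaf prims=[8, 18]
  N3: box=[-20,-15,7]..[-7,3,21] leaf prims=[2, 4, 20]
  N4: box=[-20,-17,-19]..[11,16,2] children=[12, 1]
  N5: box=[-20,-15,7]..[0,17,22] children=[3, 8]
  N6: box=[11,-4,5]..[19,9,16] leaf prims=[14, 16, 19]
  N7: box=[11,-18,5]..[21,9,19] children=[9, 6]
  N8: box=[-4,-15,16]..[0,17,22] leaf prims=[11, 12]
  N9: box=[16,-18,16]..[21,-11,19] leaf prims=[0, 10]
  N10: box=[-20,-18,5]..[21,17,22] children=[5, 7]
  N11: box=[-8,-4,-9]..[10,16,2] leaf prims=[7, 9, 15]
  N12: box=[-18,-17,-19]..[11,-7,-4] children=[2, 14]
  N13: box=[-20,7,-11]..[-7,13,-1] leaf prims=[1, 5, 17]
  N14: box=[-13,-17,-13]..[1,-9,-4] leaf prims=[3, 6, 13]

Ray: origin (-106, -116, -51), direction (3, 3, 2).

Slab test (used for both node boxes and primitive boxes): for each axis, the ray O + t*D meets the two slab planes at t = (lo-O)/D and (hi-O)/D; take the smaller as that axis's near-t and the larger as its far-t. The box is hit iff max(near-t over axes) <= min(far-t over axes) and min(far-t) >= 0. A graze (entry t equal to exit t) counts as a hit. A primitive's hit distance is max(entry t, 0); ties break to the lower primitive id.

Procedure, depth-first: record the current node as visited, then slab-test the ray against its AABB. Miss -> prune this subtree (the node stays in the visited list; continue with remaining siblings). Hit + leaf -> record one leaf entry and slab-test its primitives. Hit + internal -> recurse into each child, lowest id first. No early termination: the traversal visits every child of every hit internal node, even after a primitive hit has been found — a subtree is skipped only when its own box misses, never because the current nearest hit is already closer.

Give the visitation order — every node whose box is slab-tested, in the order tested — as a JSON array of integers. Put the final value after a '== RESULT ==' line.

Trace the traversal:
N0 x:[86/3,127/3] y:[98/3,133/3] z:[16,73/2] -> hit [98/3,73/2], descend [4, 10]
  N4 x:[86/3,39] y:[33,44] z:[16,53/2] -> miss, prune
  N10 x:[86/3,127/3] y:[98/3,133/3] z:[28,73/2] -> hit [98/3,73/2], descend [5, 7]
    N5 x:[86/3,106/3] y:[101/3,133/3] z:[29,73/2] -> hit [101/3,106/3], descend [3, 8]
      N3 x:[86/3,33] y:[101/3,119/3] z:[29,36] -> miss, prune
      N8 x:[34,106/3] y:[101/3,133/3] z:[67/2,73/2] -> hit [34,106/3] leaf, test {P11@t=34, P12(miss)}
    N7 x:[39,127/3] y:[98/3,125/3] z:[28,35] -> miss, prune

Visited [0, 4, 10, 5, 3, 8, 7]. Tests: 7 box, 1 leaf. Nearest: P11.

== RESULT ==
[0, 4, 10, 5, 3, 8, 7]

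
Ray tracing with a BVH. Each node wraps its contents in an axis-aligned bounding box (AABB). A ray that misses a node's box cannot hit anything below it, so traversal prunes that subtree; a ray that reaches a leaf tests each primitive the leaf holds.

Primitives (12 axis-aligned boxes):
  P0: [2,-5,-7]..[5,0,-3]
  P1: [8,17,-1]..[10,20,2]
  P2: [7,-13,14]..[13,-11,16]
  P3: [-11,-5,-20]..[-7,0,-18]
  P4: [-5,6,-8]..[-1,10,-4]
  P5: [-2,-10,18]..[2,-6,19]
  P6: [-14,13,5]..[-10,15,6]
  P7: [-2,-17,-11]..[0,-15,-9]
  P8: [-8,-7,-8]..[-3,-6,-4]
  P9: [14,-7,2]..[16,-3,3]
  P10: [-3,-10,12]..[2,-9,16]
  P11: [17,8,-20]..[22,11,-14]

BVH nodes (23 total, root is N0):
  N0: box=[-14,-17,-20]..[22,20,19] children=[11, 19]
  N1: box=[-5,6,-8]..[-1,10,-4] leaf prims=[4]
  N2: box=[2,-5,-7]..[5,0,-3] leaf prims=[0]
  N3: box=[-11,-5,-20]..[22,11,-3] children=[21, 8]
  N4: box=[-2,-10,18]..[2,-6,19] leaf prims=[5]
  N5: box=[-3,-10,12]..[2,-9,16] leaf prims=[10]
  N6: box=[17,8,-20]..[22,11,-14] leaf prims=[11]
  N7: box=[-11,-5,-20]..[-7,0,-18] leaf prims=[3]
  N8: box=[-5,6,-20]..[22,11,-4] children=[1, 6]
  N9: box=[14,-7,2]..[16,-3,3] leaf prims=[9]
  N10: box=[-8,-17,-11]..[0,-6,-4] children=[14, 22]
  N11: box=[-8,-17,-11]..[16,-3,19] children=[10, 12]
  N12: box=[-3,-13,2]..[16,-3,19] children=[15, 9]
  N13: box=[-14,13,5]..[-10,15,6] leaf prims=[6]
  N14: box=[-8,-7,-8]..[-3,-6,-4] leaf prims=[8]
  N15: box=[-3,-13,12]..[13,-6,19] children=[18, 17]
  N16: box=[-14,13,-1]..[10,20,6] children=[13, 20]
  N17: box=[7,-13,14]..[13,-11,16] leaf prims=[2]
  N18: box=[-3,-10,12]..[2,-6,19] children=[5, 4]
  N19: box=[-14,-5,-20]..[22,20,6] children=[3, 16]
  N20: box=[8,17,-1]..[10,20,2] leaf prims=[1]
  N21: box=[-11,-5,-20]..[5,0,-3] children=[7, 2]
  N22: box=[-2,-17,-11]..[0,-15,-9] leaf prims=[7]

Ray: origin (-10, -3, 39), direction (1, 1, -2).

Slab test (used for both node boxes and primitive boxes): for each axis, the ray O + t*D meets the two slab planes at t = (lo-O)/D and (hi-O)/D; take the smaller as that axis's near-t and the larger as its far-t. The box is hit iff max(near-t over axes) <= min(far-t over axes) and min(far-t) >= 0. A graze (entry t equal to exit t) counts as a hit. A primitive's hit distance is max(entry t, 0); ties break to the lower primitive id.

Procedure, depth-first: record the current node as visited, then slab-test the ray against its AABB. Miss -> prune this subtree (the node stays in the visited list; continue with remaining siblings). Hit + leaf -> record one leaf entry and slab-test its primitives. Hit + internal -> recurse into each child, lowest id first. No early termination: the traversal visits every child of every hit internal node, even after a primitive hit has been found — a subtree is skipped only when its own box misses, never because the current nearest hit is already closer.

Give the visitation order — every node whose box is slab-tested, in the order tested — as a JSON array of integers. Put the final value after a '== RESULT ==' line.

Trace the traversal:
N0 x:[-4,32] y:[-14,23] z:[10,59/2] -> hit [10,23], descend [11, 19]
  N11 x:[2,26] y:[-14,0] z:[10,25] -> miss, prune
  N19 x:[-4,32] y:[-2,23] z:[33/2,59/2] -> hit [33/2,23], descend [3, 16]
    N3 x:[-1,32] y:[-2,14] z:[21,59/2] -> miss, prune
    N16 x:[-4,20] y:[16,23] z:[33/2,20] -> hit [33/2,20], descend [13, 20]
      N13 x:[-4,0] y:[16,18] z:[33/2,17] -> miss, prune
      N20 x:[18,20] y:[20,23] z:[37/2,20] -> hit [20,20] leaf, test {P1@t=20}

Visited [0, 11, 19, 3, 16, 13, 20]. Tests: 7 box, 1 leaf. Nearest: P1.

== RESULT ==
[0, 11, 19, 3, 16, 13, 20]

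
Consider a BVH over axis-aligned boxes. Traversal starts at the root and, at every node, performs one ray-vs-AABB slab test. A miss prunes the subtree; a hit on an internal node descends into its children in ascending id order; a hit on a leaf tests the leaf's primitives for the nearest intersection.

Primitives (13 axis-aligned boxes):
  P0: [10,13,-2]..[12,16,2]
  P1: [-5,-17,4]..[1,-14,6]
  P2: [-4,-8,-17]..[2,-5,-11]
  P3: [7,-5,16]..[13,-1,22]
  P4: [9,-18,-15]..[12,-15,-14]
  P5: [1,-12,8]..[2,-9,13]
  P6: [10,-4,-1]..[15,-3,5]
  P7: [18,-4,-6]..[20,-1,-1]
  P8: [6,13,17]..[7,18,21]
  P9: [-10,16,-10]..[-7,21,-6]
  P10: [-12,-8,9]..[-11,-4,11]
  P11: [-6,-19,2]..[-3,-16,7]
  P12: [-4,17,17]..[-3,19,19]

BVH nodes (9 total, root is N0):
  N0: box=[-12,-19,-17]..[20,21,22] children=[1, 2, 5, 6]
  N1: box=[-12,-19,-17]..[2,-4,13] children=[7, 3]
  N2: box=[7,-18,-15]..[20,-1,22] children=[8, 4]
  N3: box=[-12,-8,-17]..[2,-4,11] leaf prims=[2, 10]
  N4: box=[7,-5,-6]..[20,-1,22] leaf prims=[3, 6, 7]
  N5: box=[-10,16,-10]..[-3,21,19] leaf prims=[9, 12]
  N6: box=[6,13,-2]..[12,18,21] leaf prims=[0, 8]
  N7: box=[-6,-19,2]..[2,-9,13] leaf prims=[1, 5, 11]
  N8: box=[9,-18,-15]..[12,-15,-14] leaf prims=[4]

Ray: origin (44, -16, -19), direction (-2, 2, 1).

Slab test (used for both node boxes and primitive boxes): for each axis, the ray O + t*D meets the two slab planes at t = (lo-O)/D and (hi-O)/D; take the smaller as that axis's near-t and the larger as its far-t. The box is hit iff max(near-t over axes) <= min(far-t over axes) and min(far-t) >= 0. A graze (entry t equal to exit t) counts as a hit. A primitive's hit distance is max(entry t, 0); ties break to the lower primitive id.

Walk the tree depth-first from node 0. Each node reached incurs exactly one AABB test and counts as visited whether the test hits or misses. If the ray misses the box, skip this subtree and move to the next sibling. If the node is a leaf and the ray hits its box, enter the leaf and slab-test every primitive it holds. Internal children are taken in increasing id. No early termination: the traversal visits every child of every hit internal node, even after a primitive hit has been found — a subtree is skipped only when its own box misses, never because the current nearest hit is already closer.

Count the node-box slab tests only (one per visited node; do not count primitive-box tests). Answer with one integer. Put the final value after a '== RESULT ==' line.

Trace the traversal:
N0 x:[12,28] y:[-3/2,37/2] z:[2,41] -> hit [12,37/2], descend [1, 2, 5, 6]
  N1 x:[21,28] y:[-3/2,6] z:[2,32] -> miss, prune
  N2 x:[12,37/2] y:[-1,15/2] z:[4,41] -> miss, prune
  N5 x:[47/2,27] y:[16,37/2] z:[9,38] -> miss, prune
  N6 x:[16,19] y:[29/2,17] z:[17,40] -> hit [17,17] leaf, test {P0(miss), P8(miss)}

Visited [0, 1, 2, 5, 6]. Tests: 5 box, 1 leaf. Nearest: miss.

== RESULT ==
5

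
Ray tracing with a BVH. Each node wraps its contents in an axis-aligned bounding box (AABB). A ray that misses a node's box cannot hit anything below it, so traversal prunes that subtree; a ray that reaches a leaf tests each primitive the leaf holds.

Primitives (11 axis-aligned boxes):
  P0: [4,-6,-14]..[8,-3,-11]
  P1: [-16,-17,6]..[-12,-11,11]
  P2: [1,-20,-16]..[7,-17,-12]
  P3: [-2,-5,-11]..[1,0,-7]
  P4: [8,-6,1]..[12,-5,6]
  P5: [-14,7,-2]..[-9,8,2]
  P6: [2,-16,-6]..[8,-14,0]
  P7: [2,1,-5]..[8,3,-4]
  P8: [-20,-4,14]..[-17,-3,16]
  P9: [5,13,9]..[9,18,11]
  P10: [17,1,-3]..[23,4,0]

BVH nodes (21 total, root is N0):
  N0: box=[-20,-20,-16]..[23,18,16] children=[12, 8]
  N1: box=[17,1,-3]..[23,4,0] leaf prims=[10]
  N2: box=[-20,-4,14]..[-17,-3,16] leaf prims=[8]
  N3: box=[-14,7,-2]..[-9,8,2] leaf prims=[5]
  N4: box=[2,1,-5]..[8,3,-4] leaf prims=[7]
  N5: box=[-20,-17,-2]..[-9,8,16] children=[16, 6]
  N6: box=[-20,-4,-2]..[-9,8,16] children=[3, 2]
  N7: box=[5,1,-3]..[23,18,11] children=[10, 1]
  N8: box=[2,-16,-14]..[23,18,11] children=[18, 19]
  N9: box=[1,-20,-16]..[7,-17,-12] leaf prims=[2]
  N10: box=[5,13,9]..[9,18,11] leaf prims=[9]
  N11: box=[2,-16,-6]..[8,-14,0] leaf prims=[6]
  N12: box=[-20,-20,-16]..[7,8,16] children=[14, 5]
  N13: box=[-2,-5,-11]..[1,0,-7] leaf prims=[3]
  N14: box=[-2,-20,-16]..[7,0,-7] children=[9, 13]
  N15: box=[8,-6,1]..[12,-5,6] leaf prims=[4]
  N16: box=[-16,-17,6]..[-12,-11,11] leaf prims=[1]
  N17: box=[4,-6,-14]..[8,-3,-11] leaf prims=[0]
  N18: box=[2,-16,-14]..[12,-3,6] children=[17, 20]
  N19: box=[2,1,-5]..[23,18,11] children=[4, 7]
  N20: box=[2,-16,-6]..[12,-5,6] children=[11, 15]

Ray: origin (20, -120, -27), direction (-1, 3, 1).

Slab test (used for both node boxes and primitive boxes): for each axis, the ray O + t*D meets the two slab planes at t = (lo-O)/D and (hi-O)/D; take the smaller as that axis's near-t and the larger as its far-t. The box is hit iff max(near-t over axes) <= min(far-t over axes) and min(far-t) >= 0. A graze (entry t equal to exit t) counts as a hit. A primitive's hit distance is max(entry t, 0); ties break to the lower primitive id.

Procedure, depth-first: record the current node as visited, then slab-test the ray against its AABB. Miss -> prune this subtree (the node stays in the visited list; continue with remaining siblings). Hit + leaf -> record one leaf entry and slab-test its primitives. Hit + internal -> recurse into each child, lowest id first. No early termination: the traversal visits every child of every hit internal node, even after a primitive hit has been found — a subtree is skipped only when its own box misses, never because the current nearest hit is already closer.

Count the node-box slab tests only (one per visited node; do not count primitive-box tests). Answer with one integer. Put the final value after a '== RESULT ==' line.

Traverse from the root:
N0 x:[-3,40] y:[100/3,46] z:[11,43] -> hit [100/3,40], descend [8, 12]
  N8 x:[-3,18] y:[104/3,46] z:[13,38] -> miss, prune
  N12 x:[13,40] y:[100/3,128/3] z:[11,43] -> hit [100/3,40], descend [5, 14]
    N5 x:[29,40] y:[103/3,128/3] z:[25,43] -> hit [103/3,40], descend [6, 16]
      N6 x:[29,40] y:[116/3,128/3] z:[25,43] -> hit [116/3,40], descend [2, 3]
        N2 x:[37,40] y:[116/3,39] z:[41,43] -> miss, prune
        N3 x:[29,34] y:[127/3,128/3] z:[25,29] -> miss, prune
      N16 x:[32,36] y:[103/3,109/3] z:[33,38] -> hit [103/3,36] leaf, test {P1@t=103/3}
    N14 x:[13,22] y:[100/3,40] z:[11,20] -> miss, prune

Visited [0, 8, 12, 5, 6, 2, 3, 16, 14]. Tests: 9 box, 1 leaf. Nearest: P1.

== RESULT ==
9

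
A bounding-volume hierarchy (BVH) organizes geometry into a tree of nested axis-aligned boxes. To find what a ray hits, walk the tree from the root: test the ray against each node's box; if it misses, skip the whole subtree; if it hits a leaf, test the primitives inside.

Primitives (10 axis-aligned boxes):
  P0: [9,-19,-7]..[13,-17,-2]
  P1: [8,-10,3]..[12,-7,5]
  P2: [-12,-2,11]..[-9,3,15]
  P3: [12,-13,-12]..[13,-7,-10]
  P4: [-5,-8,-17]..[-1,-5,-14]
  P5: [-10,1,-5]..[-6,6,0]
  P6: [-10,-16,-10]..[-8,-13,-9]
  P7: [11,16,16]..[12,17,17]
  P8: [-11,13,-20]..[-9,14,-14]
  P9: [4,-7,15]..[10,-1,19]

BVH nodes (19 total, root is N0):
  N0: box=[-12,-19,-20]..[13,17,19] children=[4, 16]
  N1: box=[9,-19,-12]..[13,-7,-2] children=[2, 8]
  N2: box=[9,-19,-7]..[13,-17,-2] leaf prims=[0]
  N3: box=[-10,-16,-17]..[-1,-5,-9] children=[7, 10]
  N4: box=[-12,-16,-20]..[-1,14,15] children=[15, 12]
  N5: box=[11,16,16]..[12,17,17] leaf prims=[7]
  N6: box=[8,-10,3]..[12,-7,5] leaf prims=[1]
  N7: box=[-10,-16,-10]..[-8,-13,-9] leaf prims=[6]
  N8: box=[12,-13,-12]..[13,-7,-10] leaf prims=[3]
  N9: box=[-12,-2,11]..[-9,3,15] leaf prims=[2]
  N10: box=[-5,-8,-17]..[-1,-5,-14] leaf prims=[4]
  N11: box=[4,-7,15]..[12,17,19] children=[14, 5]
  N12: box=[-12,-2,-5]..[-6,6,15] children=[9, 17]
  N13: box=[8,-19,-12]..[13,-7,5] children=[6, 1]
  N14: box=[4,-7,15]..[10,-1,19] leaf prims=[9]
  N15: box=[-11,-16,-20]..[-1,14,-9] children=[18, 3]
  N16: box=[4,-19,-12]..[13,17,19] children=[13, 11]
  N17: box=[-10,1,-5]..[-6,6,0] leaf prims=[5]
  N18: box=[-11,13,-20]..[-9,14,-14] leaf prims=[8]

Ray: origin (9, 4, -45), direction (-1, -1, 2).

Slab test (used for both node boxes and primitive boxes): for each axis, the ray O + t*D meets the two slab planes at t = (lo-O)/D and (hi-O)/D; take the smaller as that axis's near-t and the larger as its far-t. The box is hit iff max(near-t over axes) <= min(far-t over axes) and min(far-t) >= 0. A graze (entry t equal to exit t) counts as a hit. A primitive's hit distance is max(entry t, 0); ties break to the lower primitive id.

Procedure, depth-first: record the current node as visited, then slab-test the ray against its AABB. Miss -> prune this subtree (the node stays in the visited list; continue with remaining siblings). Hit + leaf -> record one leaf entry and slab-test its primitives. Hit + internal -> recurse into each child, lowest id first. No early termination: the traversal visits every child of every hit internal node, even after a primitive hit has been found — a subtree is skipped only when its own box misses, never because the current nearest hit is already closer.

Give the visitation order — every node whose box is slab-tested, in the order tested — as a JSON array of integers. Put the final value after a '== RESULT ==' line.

Traverse from the root:
N0 x:[-4,21] y:[-13,23] z:[25/2,32] -> hit [25/2,21], descend [4, 16]
  N4 x:[10,21] y:[-10,20] z:[25/2,30] -> hit [25/2,20], descend [12, 15]
    N12 x:[15,21] y:[-2,6] z:[20,30] -> miss, prune
    N15 x:[10,20] y:[-10,20] z:[25/2,18] -> hit [25/2,18], descend [3, 18]
      N3 x:[10,19] y:[9,20] z:[14,18] -> hit [14,18], descend [7, 10]
        N7 x:[17,19] y:[17,20] z:[35/2,18] -> hit [35/2,18] leaf, test {P6@t=35/2}
        N10 x:[10,14] y:[9,12] z:[14,31/2] -> miss, prune
      N18 x:[18,20] y:[-10,-9] z:[25/2,31/2] -> miss, prune
  N16 x:[-4,5] y:[-13,23] z:[33/2,32] -> miss, prune

Summary -> nodes [0, 4, 12, 15, 3, 7, 10, 18, 16]; box-tests=9; leaf-entries=1; first=P6

== RESULT ==
[0, 4, 12, 15, 3, 7, 10, 18, 16]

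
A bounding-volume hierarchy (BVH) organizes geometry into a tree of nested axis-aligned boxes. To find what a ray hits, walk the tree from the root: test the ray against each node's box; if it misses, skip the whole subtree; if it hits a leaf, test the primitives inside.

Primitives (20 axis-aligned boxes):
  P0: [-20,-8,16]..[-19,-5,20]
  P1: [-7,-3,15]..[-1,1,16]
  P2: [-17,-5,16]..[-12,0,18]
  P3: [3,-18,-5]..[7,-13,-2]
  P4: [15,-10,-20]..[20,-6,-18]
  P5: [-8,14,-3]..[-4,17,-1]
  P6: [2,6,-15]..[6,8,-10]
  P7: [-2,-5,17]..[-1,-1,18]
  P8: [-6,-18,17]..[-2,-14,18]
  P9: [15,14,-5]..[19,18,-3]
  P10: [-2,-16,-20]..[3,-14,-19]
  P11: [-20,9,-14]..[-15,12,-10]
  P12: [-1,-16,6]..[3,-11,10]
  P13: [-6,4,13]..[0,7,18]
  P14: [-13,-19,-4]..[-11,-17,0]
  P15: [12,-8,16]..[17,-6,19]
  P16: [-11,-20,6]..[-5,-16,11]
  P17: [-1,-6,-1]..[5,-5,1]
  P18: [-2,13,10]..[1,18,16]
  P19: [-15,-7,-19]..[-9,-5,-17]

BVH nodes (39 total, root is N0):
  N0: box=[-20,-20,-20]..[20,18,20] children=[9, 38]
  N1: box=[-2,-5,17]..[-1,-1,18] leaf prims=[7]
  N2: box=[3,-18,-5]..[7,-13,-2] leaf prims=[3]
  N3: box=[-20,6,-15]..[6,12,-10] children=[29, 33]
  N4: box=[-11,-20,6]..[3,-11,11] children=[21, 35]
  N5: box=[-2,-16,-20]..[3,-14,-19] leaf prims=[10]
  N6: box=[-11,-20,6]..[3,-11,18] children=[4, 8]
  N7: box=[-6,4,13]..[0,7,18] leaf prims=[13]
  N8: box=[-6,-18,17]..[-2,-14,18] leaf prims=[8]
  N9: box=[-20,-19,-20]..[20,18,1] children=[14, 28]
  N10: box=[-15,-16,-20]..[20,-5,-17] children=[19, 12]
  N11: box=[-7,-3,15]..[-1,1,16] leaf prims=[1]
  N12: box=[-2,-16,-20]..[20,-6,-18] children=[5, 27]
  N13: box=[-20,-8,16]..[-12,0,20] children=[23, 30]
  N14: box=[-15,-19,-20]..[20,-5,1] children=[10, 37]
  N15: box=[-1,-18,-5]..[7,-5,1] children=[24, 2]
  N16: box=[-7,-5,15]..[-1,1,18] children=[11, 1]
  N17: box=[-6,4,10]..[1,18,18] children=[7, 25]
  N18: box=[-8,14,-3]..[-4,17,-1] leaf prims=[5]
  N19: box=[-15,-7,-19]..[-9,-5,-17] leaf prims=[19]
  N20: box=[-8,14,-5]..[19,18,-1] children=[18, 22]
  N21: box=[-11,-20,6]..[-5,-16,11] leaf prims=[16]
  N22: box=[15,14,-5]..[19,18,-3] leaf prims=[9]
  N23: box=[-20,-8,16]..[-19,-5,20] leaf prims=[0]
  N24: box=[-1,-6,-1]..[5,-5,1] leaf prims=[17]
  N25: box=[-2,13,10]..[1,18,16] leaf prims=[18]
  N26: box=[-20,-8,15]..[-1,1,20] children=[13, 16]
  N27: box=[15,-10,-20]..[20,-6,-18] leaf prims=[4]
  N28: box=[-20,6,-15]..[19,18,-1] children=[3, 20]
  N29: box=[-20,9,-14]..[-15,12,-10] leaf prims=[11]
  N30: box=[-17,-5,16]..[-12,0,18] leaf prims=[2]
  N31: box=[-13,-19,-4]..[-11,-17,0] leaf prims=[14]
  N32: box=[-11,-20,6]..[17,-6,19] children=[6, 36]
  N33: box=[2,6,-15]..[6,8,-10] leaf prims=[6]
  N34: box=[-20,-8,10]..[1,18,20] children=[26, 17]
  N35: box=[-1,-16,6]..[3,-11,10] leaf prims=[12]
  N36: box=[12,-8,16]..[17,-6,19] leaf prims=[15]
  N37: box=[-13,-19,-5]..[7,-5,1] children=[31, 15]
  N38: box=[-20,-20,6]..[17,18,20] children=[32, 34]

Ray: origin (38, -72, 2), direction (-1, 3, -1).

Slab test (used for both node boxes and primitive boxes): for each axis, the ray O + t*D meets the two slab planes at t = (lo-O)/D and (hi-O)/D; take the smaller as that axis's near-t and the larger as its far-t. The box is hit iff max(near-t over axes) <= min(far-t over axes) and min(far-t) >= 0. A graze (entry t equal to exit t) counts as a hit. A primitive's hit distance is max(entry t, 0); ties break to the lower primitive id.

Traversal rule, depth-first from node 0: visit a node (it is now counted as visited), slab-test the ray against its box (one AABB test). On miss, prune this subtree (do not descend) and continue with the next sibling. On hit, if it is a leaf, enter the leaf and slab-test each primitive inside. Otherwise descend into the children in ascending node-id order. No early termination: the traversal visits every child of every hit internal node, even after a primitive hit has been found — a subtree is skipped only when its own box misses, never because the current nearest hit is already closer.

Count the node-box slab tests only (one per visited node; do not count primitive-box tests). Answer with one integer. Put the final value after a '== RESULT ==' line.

Trace the traversal:
N0 x:[18,58] y:[52/3,30] z:[-18,22] -> hit [18,22], descend [9, 38]
  N9 x:[18,58] y:[53/3,30] z:[1,22] -> hit [18,22], descend [14, 28]
    N14 x:[18,53] y:[53/3,67/3] z:[1,22] -> hit [18,22], descend [10, 37]
      N10 x:[18,53] y:[56/3,67/3] z:[19,22] -> hit [19,22], descend [12, 19]
        N12 x:[18,40] y:[56/3,22] z:[20,22] -> hit [20,22], descend [5, 27]
          N5 x:[35,40] y:[56/3,58/3] z:[21,22] -> miss, prune
          N27 x:[18,23] y:[62/3,22] z:[20,22] -> hit [62/3,22] leaf, test {P4@t=62/3}
        N19 x:[47,53] y:[65/3,67/3] z:[19,21] -> miss, prune
      N37 x:[31,51] y:[53/3,67/3] z:[1,7] -> miss, prune
    N28 x:[19,58] y:[26,30] z:[3,17] -> miss, prune
  N38 x:[21,58] y:[52/3,30] z:[-18,-4] -> miss, prune

Visited [0, 9, 14, 10, 12, 5, 27, 19, 37, 28, 38]. Tests: 11 box, 1 leaf. Nearest: P4.

== RESULT ==
11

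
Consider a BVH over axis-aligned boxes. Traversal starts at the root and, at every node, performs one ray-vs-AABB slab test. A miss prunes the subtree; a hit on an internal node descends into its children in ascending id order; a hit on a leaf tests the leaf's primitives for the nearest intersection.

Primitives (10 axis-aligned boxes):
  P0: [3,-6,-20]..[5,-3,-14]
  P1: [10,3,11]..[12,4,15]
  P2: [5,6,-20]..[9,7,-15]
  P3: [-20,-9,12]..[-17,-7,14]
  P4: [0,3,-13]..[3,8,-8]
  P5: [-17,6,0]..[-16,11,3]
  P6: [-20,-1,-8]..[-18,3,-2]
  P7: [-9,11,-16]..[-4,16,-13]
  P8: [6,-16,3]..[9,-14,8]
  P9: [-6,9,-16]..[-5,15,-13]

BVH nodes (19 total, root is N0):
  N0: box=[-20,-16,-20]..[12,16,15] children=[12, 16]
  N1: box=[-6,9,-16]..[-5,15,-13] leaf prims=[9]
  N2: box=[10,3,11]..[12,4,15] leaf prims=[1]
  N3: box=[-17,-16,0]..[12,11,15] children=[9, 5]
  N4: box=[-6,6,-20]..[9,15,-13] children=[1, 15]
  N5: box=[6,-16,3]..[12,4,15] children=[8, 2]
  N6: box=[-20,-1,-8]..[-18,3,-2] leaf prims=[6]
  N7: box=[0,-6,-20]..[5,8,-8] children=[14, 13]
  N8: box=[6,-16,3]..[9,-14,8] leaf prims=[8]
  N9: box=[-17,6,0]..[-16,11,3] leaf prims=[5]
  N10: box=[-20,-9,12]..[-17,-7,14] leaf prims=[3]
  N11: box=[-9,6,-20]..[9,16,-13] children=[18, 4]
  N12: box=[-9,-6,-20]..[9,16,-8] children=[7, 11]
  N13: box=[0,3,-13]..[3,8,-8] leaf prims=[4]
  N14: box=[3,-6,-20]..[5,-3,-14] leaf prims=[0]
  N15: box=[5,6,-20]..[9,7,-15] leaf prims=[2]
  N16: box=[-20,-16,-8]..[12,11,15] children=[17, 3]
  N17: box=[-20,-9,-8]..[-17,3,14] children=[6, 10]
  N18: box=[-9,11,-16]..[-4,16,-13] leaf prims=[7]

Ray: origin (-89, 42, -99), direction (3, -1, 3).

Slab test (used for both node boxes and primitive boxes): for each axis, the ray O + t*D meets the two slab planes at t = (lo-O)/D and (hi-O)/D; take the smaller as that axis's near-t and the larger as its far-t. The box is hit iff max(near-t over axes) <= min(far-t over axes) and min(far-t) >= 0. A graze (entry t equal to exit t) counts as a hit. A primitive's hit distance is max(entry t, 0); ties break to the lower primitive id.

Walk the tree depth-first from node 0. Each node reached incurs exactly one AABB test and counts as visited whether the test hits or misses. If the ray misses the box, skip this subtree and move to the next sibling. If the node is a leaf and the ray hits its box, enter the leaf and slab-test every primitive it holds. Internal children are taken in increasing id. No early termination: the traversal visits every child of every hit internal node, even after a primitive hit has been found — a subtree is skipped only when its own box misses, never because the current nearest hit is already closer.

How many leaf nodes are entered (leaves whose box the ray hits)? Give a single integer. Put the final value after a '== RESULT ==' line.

Traverse from the root:
N0 x:[23,101/3] y:[26,58] z:[79/3,38] -> hit [79/3,101/3], descend [12, 16]
  N12 x:[80/3,98/3] y:[26,48] z:[79/3,91/3] -> hit [80/3,91/3], descend [7, 11]
    N7 x:[89/3,94/3] y:[34,48] z:[79/3,91/3] -> miss, prune
    N11 x:[80/3,98/3] y:[26,36] z:[79/3,86/3] -> hit [80/3,86/3], descend [4, 18]
      N4 x:[83/3,98/3] y:[27,36] z:[79/3,86/3] -> hit [83/3,86/3], descend [1, 15]
        N1 x:[83/3,28] y:[27,33] z:[83/3,86/3] -> hit [83/3,28] leaf, test {P9@t=83/3}
        N15 x:[94/3,98/3] y:[35,36] z:[79/3,28] -> miss, prune
      N18 x:[80/3,85/3] y:[26,31] z:[83/3,86/3] -> hit [83/3,85/3] leaf, test {P7@t=83/3}
  N16 x:[23,101/3] y:[31,58] z:[91/3,38] -> hit [31,101/3], descend [3, 17]
    N3 x:[24,101/3] y:[31,58] z:[33,38] -> hit [33,101/3], descend [5, 9]
      N5 x:[95/3,101/3] y:[38,58] z:[34,38] -> miss, prune
      N9 x:[24,73/3] y:[31,36] z:[33,34] -> miss, prune
    N17 x:[23,24] y:[39,51] z:[91/3,113/3] -> miss, prune

order=[0, 12, 7, 11, 4, 1, 15, 18, 16, 3, 5, 9, 17]  |boxes|=13  |leaves|=2  hit=P7

== RESULT ==
2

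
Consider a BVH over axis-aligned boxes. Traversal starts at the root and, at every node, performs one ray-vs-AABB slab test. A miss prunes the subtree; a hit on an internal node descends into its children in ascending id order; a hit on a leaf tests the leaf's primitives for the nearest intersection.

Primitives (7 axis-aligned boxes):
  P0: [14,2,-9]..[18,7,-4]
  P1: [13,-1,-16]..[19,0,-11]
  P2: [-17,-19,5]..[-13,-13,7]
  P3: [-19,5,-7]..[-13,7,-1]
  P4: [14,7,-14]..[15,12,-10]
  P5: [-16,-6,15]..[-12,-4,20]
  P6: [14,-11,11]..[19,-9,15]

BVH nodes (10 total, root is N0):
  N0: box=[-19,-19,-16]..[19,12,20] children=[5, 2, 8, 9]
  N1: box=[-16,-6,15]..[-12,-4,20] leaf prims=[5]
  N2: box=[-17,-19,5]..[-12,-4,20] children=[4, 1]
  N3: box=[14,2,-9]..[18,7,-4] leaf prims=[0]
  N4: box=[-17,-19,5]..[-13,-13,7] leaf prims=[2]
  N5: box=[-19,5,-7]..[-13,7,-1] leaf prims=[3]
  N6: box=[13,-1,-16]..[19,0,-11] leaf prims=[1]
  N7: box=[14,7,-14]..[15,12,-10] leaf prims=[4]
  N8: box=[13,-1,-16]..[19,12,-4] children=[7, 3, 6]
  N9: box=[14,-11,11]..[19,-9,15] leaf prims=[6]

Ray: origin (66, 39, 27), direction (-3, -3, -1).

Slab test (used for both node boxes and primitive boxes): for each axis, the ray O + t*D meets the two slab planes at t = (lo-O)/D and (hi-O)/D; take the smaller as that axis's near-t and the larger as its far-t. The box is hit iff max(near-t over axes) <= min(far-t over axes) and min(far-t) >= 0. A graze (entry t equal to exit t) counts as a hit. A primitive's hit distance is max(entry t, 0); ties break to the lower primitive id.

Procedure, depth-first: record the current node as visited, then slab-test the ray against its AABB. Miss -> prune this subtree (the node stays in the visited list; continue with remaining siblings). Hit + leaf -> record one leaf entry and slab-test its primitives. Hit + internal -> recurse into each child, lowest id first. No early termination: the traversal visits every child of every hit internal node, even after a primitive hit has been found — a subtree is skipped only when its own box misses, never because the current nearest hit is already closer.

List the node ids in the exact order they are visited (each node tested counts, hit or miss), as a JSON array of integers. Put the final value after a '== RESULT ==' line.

Walk:
N0 x:[47/3,85/3] y:[9,58/3] z:[7,43] -> hit [47/3,58/3], descend [2, 5, 8, 9]
  N2 x:[26,83/3] y:[43/3,58/3] z:[7,22] -> miss, prune
  N5 x:[79/3,85/3] y:[32/3,34/3] z:[28,34] -> miss, prune
  N8 x:[47/3,53/3] y:[9,40/3] z:[31,43] -> miss, prune
  N9 x:[47/3,52/3] y:[16,50/3] z:[12,16] -> hit [16,16] leaf, test {P6@t=16}

order=[0, 2, 5, 8, 9]  |boxes|=5  |leaves|=1  hit=P6

== RESULT ==
[0, 2, 5, 8, 9]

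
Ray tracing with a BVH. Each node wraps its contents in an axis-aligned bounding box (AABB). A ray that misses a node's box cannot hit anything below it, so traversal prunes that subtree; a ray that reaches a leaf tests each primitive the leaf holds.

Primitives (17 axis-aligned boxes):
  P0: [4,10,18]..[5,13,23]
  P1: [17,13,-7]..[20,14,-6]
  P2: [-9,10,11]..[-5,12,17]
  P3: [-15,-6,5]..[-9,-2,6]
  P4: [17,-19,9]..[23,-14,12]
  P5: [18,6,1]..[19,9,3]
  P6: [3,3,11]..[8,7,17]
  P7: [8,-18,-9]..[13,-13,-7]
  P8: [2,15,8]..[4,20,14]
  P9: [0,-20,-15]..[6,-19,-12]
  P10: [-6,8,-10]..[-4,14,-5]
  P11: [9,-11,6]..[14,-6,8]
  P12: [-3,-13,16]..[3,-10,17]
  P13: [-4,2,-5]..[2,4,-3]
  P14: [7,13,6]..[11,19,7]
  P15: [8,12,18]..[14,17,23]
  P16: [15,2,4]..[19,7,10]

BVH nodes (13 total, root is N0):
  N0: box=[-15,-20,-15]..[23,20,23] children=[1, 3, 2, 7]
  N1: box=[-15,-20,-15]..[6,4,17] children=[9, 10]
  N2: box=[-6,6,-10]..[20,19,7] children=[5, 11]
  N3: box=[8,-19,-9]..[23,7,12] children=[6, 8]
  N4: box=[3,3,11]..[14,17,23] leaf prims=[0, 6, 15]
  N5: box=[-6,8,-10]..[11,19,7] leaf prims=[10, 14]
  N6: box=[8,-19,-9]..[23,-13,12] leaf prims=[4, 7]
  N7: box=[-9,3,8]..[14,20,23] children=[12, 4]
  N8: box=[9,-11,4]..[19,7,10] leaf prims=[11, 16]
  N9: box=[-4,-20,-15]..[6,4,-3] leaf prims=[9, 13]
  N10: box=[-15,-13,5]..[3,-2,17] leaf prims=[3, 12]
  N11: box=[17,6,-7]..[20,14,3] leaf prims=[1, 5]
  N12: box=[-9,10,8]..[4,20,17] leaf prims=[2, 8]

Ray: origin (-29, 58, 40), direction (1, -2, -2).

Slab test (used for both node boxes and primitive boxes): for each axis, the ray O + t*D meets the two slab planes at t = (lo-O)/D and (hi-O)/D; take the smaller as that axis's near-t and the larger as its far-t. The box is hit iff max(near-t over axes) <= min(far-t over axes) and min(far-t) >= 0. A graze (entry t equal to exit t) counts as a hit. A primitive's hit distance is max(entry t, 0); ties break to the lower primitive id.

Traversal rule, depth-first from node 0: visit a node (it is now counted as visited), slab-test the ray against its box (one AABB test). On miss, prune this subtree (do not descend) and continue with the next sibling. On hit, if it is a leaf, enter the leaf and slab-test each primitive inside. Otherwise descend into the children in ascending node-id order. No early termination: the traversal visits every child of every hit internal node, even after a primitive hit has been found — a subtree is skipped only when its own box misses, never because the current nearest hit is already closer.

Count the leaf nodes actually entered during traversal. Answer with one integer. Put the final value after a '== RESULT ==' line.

Traverse from the root:
N0 x:[14,52] y:[19,39] z:[17/2,55/2] -> hit [19,55/2], descend [1, 2, 3, 7]
  N1 x:[14,35] y:[27,39] z:[23/2,55/2] -> hit [27,55/2], descend [9, 10]
    N9 x:[25,35] y:[27,39] z:[43/2,55/2] -> hit [27,55/2] leaf, test {P9(miss), P13(miss)}
    N10 x:[14,32] y:[30,71/2] z:[23/2,35/2] -> miss, prune
  N2 x:[23,49] y:[39/2,26] z:[33/2,25] -> hit [23,25], descend [5, 11]
    N5 x:[23,40] y:[39/2,25] z:[33/2,25] -> hit [23,25] leaf, test {P10@t=23, P14(miss)}
    N11 x:[46,49] y:[22,26] z:[37/2,47/2] -> miss, prune
  N3 x:[37,52] y:[51/2,77/2] z:[14,49/2] -> miss, prune
  N7 x:[20,43] y:[19,55/2] z:[17/2,16] -> miss, prune

Visited [0, 1, 9, 10, 2, 5, 11, 3, 7]. Tests: 9 box, 2 leaf. Nearest: P10.

== RESULT ==
2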